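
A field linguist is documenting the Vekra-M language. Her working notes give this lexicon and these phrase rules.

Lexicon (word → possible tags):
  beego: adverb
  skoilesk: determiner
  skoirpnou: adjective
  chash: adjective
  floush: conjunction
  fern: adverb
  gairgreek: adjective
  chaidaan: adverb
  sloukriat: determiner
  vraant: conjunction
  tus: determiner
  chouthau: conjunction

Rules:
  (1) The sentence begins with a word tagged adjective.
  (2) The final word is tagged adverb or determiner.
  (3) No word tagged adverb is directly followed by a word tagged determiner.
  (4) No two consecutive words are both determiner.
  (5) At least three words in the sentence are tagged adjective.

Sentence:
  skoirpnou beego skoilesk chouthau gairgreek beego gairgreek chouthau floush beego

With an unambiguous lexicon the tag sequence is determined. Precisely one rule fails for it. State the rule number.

3

Fixed tagging: adjective adverb determiner conjunction adjective adverb adjective conjunction conjunction adverb.
Rule check: R1 ok, R2 ok, R3 fails, R4 ok, R5 ok.
Only rule 3 fails.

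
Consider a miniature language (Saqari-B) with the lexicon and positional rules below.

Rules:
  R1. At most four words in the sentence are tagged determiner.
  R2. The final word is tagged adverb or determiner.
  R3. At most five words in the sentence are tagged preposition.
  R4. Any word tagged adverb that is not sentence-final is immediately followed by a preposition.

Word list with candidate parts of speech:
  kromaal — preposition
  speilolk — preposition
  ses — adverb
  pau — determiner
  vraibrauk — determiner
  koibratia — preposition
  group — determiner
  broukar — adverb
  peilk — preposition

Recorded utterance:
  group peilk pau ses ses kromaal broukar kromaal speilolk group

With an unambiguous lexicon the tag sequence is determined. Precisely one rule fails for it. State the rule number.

4

Fixed tagging: determiner preposition determiner adverb adverb preposition adverb preposition preposition determiner.
Rule check: R1 holds, R2 holds, R3 holds, R4 violated.
Only rule 4 fails.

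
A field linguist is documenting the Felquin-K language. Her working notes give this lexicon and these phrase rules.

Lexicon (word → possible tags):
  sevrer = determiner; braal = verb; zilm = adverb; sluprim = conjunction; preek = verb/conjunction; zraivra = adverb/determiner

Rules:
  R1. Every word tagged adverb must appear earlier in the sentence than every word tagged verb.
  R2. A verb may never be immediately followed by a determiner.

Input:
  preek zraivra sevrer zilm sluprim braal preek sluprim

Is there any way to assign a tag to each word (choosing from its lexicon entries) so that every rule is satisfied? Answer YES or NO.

Candidates per position — 1:preek {verb,conjunction}; 2:zraivra {adverb,determiner}; 3:sevrer {determiner}; 4:zilm {adverb}; 5:sluprim {conjunction}; 6:braal {verb}; 7:preek {verb,conjunction}; 8:sluprim {conjunction}.
One satisfying assignment: conjunction determiner determiner adverb conjunction verb verb conjunction.
Rule-by-rule: rule 1 holds; rule 2 holds.

YES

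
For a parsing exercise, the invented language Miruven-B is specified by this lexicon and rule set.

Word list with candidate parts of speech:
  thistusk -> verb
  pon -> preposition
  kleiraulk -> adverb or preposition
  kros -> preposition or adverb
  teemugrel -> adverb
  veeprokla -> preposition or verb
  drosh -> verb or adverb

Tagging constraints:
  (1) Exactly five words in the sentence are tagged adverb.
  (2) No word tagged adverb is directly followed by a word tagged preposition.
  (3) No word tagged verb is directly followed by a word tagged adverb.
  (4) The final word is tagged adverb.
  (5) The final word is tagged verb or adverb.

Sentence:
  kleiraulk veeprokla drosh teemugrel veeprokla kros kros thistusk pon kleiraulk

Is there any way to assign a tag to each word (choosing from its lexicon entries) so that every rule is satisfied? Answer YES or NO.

Candidates per position — 1:kleiraulk {adverb,preposition}; 2:veeprokla {preposition,verb}; 3:drosh {verb,adverb}; 4:teemugrel {adverb}; 5:veeprokla {preposition,verb}; 6:kros {preposition,adverb}; 7:kros {preposition,adverb}; 8:thistusk {verb}; 9:pon {preposition}; 10:kleiraulk {adverb,preposition}.
Every candidate sequence violates at least one rule; no consistent tagging exists.

NO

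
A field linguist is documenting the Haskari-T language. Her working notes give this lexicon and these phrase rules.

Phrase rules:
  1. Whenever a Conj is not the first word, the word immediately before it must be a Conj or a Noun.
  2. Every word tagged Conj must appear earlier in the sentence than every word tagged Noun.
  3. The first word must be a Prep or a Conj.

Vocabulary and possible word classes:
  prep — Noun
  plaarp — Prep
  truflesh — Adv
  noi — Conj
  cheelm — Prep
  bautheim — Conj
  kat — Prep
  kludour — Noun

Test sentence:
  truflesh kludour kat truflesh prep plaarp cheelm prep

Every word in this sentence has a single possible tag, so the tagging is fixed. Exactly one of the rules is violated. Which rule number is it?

Fixed tagging: Adv Noun Prep Adv Noun Prep Prep Noun.
Checking each rule: R1 ✓, R2 ✓, R3 ✗.
Only rule 3 fails.

3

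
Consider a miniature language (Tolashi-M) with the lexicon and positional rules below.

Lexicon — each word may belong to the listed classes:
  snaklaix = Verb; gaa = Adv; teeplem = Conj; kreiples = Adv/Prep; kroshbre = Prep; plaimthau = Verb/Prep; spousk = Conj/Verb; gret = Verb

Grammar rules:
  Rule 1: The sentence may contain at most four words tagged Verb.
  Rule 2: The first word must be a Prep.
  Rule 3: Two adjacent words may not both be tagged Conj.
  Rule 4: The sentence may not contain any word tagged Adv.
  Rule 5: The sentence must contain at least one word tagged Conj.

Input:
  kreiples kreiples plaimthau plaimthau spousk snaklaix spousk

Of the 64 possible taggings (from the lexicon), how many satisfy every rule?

12

Candidates per position — 1:kreiples {Adv,Prep}; 2:kreiples {Adv,Prep}; 3:plaimthau {Verb,Prep}; 4:plaimthau {Verb,Prep}; 5:spousk {Conj,Verb}; 6:snaklaix {Verb}; 7:spousk {Conj,Verb}.
There are 64 candidate sequences in total.
Checking each against the rules leaves 12 sequences.
Count = 12.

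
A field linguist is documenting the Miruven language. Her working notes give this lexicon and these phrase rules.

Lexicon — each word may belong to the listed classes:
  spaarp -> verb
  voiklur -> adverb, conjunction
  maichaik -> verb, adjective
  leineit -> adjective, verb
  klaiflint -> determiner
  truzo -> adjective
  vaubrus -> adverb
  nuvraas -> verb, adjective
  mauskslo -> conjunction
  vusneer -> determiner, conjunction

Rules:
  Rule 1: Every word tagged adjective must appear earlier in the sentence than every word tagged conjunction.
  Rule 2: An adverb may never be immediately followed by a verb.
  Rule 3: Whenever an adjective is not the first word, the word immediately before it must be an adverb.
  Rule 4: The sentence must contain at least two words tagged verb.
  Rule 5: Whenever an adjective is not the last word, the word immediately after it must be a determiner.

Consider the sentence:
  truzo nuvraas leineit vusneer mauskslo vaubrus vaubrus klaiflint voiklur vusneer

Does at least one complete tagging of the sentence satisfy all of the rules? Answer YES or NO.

NO

Candidates per position — 1:truzo {adjective}; 2:nuvraas {verb,adjective}; 3:leineit {adjective,verb}; 4:vusneer {determiner,conjunction}; 5:mauskslo {conjunction}; 6:vaubrus {adverb}; 7:vaubrus {adverb}; 8:klaiflint {determiner}; 9:voiklur {adverb,conjunction}; 10:vusneer {determiner,conjunction}.
Rule 5 cannot be satisfied by any choice of tags from the lexicon.
So there is no consistent tagging.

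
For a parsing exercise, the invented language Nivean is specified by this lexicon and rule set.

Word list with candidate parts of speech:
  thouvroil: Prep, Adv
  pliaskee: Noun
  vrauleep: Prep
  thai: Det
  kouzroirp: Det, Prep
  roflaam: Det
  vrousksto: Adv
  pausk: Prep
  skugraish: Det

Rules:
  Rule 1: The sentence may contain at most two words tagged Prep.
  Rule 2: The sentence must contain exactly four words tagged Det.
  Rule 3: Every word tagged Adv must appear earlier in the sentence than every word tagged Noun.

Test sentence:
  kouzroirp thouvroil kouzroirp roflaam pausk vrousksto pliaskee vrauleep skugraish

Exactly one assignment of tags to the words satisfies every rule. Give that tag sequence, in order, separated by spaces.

Det Adv Det Det Prep Adv Noun Prep Det

Candidates per position — 1:kouzroirp {Det,Prep}; 2:thouvroil {Prep,Adv}; 3:kouzroirp {Det,Prep}; 4:roflaam {Det}; 5:pausk {Prep}; 6:vrousksto {Adv}; 7:pliaskee {Noun}; 8:vrauleep {Prep}; 9:skugraish {Det}.
Position 1: Prep is ruled out by rule 1; that leaves Det.
Position 2: Prep is ruled out by rule 1; that leaves Adv.
Position 3: Prep is ruled out by rule 1; that leaves Det.
So the tagging must be: Det Adv Det Det Prep Adv Noun Prep Det.
Verifying each rule — rule 1 holds; rule 2 holds; rule 3 holds.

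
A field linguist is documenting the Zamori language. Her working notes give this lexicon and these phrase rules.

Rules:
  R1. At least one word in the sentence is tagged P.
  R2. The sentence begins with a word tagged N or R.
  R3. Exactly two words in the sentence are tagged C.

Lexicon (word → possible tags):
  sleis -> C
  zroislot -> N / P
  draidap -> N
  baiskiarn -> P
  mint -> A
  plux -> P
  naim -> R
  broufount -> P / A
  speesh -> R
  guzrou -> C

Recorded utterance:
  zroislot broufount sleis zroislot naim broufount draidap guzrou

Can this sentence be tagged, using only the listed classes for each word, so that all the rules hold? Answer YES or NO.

YES

Candidates per position — 1:zroislot {N,P}; 2:broufount {P,A}; 3:sleis {C}; 4:zroislot {N,P}; 5:naim {R}; 6:broufount {P,A}; 7:draidap {N}; 8:guzrou {C}.
One satisfying assignment: N A C P R P N C.
Checking: rule 1 satisfied; rule 2 satisfied; rule 3 satisfied.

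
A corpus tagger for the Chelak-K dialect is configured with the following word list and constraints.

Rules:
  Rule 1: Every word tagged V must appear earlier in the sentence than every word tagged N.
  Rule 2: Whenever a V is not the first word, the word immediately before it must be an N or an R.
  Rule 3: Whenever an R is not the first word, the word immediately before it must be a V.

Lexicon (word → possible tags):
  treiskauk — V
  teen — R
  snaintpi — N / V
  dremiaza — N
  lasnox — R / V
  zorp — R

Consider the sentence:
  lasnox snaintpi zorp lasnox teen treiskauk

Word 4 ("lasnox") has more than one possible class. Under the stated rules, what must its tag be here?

V

Candidates per position — 1:lasnox {R,V}; 2:snaintpi {N,V}; 3:zorp {R}; 4:lasnox {R,V}; 5:teen {R}; 6:treiskauk {V}.
If word 2 were N, no tagging could satisfy rule 1; so word 2 is V.
If word 4 were R, no tagging could satisfy rule 3; so word 4 is V.
If word 1 were V, no tagging could satisfy rule 2; so word 1 is R.
So the tagging must be: R V R V R V.
Checking: rule 1 satisfied; rule 2 satisfied; rule 3 satisfied.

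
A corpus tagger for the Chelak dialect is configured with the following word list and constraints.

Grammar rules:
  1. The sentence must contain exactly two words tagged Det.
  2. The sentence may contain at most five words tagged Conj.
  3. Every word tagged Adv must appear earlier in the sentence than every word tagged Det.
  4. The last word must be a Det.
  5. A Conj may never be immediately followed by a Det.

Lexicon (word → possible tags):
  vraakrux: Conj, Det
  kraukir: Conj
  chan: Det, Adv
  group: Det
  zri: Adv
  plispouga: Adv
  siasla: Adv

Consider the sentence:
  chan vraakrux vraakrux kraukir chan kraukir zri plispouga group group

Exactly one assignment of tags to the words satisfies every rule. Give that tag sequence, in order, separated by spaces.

Candidates per position — 1:chan {Det,Adv}; 2:vraakrux {Conj,Det}; 3:vraakrux {Conj,Det}; 4:kraukir {Conj}; 5:chan {Det,Adv}; 6:kraukir {Conj}; 7:zri {Adv}; 8:plispouga {Adv}; 9:group {Det}; 10:group {Det}.
Position 1: tagging it Det would leave rule 1 unsatisfiable, so it must be Adv.
Position 2: tagging it Det would leave rule 1 unsatisfiable, so it must be Conj.
Position 3: tagging it Det would leave rule 1 unsatisfiable, so it must be Conj.
Position 5: tagging it Det would leave rule 1 unsatisfiable, so it must be Adv.
The unique satisfying tagging is: Adv Conj Conj Conj Adv Conj Adv Adv Det Det.
Check: rule 1 ok; rule 2 ok; rule 3 ok; rule 4 ok; rule 5 ok.

Adv Conj Conj Conj Adv Conj Adv Adv Det Det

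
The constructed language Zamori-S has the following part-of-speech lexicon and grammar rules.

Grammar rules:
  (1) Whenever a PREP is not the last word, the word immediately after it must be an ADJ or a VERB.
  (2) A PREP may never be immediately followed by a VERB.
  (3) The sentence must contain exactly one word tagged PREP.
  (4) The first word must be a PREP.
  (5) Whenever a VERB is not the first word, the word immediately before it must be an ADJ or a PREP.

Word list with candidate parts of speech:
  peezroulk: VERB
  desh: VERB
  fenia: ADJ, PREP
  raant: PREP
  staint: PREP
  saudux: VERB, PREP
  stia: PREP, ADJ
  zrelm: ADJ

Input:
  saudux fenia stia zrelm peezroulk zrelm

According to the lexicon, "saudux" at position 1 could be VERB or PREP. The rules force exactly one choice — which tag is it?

PREP

Candidates per position — 1:saudux {VERB,PREP}; 2:fenia {ADJ,PREP}; 3:stia {PREP,ADJ}; 4:zrelm {ADJ}; 5:peezroulk {VERB}; 6:zrelm {ADJ}.
At position 1, choosing VERB makes rule 4 impossible to satisfy; hence PREP.
At position 2, choosing PREP makes rule 1 impossible to satisfy; hence ADJ.
At position 3, choosing PREP makes rule 3 impossible to satisfy; hence ADJ.
The unique satisfying tagging is: PREP ADJ ADJ ADJ VERB ADJ.
Check: rule 1 satisfied; rule 2 satisfied; rule 3 satisfied; rule 4 satisfied; rule 5 satisfied.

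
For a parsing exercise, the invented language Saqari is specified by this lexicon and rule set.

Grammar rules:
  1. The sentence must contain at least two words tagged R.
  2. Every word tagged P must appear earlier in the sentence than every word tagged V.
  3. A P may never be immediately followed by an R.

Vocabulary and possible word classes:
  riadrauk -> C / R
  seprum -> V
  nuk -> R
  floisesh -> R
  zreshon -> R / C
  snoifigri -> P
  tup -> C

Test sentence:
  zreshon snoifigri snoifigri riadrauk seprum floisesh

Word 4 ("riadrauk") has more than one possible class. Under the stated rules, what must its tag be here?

C

Candidates per position — 1:zreshon {R,C}; 2:snoifigri {P}; 3:snoifigri {P}; 4:riadrauk {C,R}; 5:seprum {V}; 6:floisesh {R}.
Word 4 cannot be R — rule 3 would then fail for every completion. It is C.
Word 1 cannot be C — rule 1 would then fail for every completion. It is R.
So the tagging must be: R P P C V R.
Check: rule 1 satisfied; rule 2 satisfied; rule 3 satisfied.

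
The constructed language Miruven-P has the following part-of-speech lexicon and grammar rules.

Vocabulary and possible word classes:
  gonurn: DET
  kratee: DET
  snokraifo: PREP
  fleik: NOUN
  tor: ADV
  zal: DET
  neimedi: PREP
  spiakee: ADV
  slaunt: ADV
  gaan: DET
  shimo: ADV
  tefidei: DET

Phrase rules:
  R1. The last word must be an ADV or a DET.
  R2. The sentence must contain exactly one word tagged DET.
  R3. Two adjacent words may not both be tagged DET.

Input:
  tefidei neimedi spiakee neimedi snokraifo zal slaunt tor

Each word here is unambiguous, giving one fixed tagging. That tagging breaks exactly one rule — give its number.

2

Fixed tagging: DET PREP ADV PREP PREP DET ADV ADV.
Applying the rules: R1 pass, R2 fail, R3 pass.
Only rule 2 fails.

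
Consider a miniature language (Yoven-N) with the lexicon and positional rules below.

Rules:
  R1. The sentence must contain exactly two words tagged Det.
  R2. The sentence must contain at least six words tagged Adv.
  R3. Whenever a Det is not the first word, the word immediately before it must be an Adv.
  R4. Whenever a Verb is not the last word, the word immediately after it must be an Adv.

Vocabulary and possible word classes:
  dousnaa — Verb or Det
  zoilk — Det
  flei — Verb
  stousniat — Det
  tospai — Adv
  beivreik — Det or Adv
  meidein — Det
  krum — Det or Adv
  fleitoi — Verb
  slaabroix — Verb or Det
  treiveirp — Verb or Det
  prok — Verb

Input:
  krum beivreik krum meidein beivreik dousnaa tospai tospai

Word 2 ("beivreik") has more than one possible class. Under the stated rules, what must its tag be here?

Adv

Candidates per position — 1:krum {Det,Adv}; 2:beivreik {Det,Adv}; 3:krum {Det,Adv}; 4:meidein {Det}; 5:beivreik {Det,Adv}; 6:dousnaa {Verb,Det}; 7:tospai {Adv}; 8:tospai {Adv}.
Position 1: tagging it Det would leave rule 2 unsatisfiable, so it must be Adv.
Position 2: tagging it Det would leave rule 2 unsatisfiable, so it must be Adv.
Position 3: tagging it Det would leave rule 2 unsatisfiable, so it must be Adv.
Position 5: tagging it Det would leave rule 2 unsatisfiable, so it must be Adv.
Position 6: tagging it Verb would leave rule 1 unsatisfiable, so it must be Det.
The only consistent sequence is: Adv Adv Adv Det Adv Det Adv Adv.
Rule-by-rule: rule 1 holds; rule 2 holds; rule 3 holds; rule 4 holds.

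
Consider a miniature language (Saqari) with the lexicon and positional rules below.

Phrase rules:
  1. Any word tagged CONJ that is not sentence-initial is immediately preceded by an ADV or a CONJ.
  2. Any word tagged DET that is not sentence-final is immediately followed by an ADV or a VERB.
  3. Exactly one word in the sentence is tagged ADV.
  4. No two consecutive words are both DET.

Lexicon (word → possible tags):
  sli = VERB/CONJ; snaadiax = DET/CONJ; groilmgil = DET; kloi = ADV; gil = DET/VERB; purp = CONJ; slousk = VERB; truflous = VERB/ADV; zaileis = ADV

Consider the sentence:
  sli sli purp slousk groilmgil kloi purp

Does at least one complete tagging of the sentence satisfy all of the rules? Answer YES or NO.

Candidates per position — 1:sli {VERB,CONJ}; 2:sli {VERB,CONJ}; 3:purp {CONJ}; 4:slousk {VERB}; 5:groilmgil {DET}; 6:kloi {ADV}; 7:purp {CONJ}.
One satisfying assignment: CONJ CONJ CONJ VERB DET ADV CONJ.
Check: rule 1 ok; rule 2 ok; rule 3 ok; rule 4 ok.

YES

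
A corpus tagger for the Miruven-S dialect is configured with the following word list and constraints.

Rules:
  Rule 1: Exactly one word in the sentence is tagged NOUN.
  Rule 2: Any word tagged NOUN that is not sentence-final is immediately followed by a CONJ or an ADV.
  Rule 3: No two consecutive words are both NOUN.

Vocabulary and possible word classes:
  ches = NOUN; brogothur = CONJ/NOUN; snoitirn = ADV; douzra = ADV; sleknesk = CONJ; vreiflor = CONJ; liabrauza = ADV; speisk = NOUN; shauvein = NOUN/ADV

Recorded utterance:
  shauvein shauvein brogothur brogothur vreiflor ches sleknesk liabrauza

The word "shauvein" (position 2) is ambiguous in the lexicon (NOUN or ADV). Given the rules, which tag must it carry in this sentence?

Candidates per position — 1:shauvein {NOUN,ADV}; 2:shauvein {NOUN,ADV}; 3:brogothur {CONJ,NOUN}; 4:brogothur {CONJ,NOUN}; 5:vreiflor {CONJ}; 6:ches {NOUN}; 7:sleknesk {CONJ}; 8:liabrauza {ADV}.
Position 1: tagging it NOUN would leave rule 1 unsatisfiable, so it must be ADV.
Position 2: tagging it NOUN would leave rule 1 unsatisfiable, so it must be ADV.
Position 3: tagging it NOUN would leave rule 1 unsatisfiable, so it must be CONJ.
Position 4: tagging it NOUN would leave rule 1 unsatisfiable, so it must be CONJ.
That leaves exactly one tagging: ADV ADV CONJ CONJ CONJ NOUN CONJ ADV.
Rule-by-rule: rule 1 ok; rule 2 ok; rule 3 ok.

ADV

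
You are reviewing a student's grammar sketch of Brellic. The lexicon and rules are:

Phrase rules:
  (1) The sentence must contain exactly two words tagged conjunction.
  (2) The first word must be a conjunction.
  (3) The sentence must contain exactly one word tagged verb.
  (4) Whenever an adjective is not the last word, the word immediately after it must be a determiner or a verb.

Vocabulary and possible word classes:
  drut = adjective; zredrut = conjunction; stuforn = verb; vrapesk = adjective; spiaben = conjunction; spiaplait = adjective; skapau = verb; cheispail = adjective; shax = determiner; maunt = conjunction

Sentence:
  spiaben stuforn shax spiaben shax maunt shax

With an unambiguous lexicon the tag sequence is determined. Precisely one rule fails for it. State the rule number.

Fixed tagging: conjunction verb determiner conjunction determiner conjunction determiner.
Checking each rule: R1 fails, R2 ok, R3 ok, R4 ok.
Only rule 1 fails.

1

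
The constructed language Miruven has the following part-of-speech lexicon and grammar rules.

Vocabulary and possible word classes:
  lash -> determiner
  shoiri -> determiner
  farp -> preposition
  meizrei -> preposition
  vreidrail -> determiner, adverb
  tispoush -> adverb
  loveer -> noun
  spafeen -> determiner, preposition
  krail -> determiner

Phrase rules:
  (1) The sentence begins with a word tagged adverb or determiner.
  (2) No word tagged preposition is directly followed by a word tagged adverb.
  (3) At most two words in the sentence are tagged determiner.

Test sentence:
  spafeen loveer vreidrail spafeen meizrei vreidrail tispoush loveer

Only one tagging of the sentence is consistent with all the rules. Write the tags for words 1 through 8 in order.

Candidates per position — 1:spafeen {determiner,preposition}; 2:loveer {noun}; 3:vreidrail {determiner,adverb}; 4:spafeen {determiner,preposition}; 5:meizrei {preposition}; 6:vreidrail {determiner,adverb}; 7:tispoush {adverb}; 8:loveer {noun}.
Word 1 cannot be preposition — rule 1 would then fail for every completion. It is determiner.
Word 6 cannot be adverb — rule 2 would then fail for every completion. It is determiner.
Word 3 cannot be determiner — rule 3 would then fail for every completion. It is adverb.
Word 4 cannot be determiner — rule 3 would then fail for every completion. It is preposition.
The unique satisfying tagging is: determiner noun adverb preposition preposition determiner adverb noun.
Check: rule 1 ✓; rule 2 ✓; rule 3 ✓.

determiner noun adverb preposition preposition determiner adverb noun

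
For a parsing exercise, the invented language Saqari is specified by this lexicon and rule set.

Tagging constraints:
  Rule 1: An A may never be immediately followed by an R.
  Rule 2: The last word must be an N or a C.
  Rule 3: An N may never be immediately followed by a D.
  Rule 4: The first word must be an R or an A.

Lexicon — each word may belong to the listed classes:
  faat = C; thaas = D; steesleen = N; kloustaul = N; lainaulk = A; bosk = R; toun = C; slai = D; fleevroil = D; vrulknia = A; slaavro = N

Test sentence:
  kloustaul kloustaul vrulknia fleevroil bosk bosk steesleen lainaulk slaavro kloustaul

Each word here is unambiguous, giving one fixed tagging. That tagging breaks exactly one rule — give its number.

4

Fixed tagging: N N A D R R N A N N.
Checking each rule: R1 ok, R2 ok, R3 ok, R4 fails.
Only rule 4 fails.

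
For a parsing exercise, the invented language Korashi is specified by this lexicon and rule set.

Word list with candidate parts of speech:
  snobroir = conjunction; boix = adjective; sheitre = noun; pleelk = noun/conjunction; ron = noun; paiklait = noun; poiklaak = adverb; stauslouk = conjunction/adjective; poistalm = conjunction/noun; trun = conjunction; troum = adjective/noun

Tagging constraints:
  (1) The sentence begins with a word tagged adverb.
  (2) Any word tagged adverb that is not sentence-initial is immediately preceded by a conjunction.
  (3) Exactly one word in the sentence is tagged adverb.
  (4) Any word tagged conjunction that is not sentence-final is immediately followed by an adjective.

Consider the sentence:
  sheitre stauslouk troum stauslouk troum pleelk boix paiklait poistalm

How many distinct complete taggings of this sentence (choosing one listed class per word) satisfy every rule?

0

Candidates per position — 1:sheitre {noun}; 2:stauslouk {conjunction,adjective}; 3:troum {adjective,noun}; 4:stauslouk {conjunction,adjective}; 5:troum {adjective,noun}; 6:pleelk {noun,conjunction}; 7:boix {adjective}; 8:paiklait {noun}; 9:poistalm {conjunction,noun}.
There are 64 candidate sequences in total.
Rule 1 cannot be satisfied by any choice of tags from the lexicon.
So there is no consistent tagging.
Count = 0.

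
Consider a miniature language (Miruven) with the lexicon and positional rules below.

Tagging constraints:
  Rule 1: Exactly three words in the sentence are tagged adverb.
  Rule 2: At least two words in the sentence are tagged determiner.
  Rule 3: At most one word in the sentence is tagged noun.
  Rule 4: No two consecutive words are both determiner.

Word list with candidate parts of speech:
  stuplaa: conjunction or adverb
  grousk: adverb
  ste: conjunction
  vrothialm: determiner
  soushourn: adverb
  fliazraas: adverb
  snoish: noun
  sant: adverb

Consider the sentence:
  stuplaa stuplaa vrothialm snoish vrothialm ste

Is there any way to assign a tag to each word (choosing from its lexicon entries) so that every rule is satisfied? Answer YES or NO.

NO

Candidates per position — 1:stuplaa {conjunction,adverb}; 2:stuplaa {conjunction,adverb}; 3:vrothialm {determiner}; 4:snoish {noun}; 5:vrothialm {determiner}; 6:ste {conjunction}.
Rule 1 cannot be satisfied by any choice of tags from the lexicon.
So there is no consistent tagging.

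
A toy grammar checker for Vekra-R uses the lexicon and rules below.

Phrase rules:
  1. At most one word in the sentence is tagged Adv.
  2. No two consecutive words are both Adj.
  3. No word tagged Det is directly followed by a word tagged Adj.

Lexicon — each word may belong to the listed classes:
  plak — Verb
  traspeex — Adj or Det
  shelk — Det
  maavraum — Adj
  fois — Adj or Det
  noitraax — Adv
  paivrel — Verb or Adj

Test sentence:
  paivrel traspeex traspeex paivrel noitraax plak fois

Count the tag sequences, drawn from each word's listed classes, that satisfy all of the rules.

6

Candidates per position — 1:paivrel {Verb,Adj}; 2:traspeex {Adj,Det}; 3:traspeex {Adj,Det}; 4:paivrel {Verb,Adj}; 5:noitraax {Adv}; 6:plak {Verb}; 7:fois {Adj,Det}.
There are 32 candidate sequences in total.
Checking each against the rules leaves 6 sequences.
Count = 6.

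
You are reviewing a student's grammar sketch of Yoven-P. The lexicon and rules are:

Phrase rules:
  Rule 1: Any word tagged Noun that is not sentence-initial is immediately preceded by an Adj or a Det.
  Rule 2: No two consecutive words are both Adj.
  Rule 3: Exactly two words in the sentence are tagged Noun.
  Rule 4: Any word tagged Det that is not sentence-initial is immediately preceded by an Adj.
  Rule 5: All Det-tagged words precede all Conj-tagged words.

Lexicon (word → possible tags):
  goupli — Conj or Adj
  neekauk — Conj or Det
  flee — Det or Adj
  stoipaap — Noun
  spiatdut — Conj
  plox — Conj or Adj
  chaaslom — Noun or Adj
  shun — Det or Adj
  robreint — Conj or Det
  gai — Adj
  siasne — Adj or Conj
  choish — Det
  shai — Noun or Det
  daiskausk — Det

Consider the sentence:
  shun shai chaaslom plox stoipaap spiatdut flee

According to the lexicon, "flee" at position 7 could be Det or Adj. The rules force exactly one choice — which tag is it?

Adj

Candidates per position — 1:shun {Det,Adj}; 2:shai {Noun,Det}; 3:chaaslom {Noun,Adj}; 4:plox {Conj,Adj}; 5:stoipaap {Noun}; 6:spiatdut {Conj}; 7:flee {Det,Adj}.
If word 4 were Conj, no tagging could satisfy rule 1; so word 4 is Adj.
If word 7 were Det, no tagging could satisfy rule 4; so word 7 is Adj.
If word 3 were Adj, no tagging could satisfy rule 2; so word 3 is Noun.
If word 2 were Noun, no tagging could satisfy rule 1; so word 2 is Det.
If word 1 were Det, no tagging could satisfy rule 4; so word 1 is Adj.
So the tagging must be: Adj Det Noun Adj Noun Conj Adj.
Verifying each rule — rule 1 satisfied; rule 2 satisfied; rule 3 satisfied; rule 4 satisfied; rule 5 satisfied.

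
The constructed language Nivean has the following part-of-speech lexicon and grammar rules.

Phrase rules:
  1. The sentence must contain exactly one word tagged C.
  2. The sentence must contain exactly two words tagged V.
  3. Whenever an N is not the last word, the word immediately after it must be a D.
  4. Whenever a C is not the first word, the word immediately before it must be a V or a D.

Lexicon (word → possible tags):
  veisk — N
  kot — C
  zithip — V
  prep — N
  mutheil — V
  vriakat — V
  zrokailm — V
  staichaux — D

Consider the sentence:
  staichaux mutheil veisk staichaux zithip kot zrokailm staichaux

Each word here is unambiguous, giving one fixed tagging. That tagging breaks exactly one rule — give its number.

Fixed tagging: D V N D V C V D.
Checking each rule: R1 ok, R2 fails, R3 ok, R4 ok.
Only rule 2 fails.

2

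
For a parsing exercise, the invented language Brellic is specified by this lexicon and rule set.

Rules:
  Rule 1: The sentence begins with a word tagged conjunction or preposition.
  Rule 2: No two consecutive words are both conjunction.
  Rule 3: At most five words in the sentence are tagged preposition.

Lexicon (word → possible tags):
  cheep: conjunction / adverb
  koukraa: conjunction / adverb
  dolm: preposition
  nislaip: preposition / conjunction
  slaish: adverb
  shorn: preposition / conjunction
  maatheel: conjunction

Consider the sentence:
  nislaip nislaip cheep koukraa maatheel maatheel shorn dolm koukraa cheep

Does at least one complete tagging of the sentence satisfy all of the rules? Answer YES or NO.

Candidates per position — 1:nislaip {preposition,conjunction}; 2:nislaip {preposition,conjunction}; 3:cheep {conjunction,adverb}; 4:koukraa {conjunction,adverb}; 5:maatheel {conjunction}; 6:maatheel {conjunction}; 7:shorn {preposition,conjunction}; 8:dolm {preposition}; 9:koukraa {conjunction,adverb}; 10:cheep {conjunction,adverb}.
Rule 2 cannot be satisfied by any choice of tags from the lexicon.
So there is no consistent tagging.

NO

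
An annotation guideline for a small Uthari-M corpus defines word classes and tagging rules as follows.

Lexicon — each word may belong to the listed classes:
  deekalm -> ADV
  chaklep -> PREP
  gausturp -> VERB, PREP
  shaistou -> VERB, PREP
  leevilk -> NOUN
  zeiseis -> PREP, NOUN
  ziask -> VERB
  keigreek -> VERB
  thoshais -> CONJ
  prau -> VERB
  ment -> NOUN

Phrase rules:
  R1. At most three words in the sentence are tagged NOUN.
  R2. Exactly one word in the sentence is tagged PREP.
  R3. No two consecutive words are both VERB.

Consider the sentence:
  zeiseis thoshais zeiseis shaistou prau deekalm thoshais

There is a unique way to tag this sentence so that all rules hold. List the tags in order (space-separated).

NOUN CONJ NOUN PREP VERB ADV CONJ

Candidates per position — 1:zeiseis {PREP,NOUN}; 2:thoshais {CONJ}; 3:zeiseis {PREP,NOUN}; 4:shaistou {VERB,PREP}; 5:prau {VERB}; 6:deekalm {ADV}; 7:thoshais {CONJ}.
At position 4, choosing VERB makes rule 3 impossible to satisfy; hence PREP.
At position 1, choosing PREP makes rule 2 impossible to satisfy; hence NOUN.
At position 3, choosing PREP makes rule 2 impossible to satisfy; hence NOUN.
So the tagging must be: NOUN CONJ NOUN PREP VERB ADV CONJ.
Rule-by-rule: rule 1 satisfied; rule 2 satisfied; rule 3 satisfied.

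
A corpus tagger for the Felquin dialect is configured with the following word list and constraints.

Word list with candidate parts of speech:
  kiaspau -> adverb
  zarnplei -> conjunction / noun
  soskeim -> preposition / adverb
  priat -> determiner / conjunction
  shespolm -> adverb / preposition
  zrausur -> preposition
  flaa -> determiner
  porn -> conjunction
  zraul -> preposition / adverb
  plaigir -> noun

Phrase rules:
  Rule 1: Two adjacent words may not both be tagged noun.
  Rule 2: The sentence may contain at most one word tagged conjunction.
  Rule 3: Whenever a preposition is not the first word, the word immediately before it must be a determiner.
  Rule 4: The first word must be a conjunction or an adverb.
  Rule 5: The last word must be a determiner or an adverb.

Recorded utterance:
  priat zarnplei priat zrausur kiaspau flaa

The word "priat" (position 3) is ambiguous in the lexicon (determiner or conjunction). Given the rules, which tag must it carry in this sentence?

Candidates per position — 1:priat {determiner,conjunction}; 2:zarnplei {conjunction,noun}; 3:priat {determiner,conjunction}; 4:zrausur {preposition}; 5:kiaspau {adverb}; 6:flaa {determiner}.
Position 1: determiner is ruled out by rule 4; that leaves conjunction.
Position 2: conjunction is ruled out by rule 2; that leaves noun.
Position 3: conjunction is ruled out by rule 2; that leaves determiner.
The only consistent sequence is: conjunction noun determiner preposition adverb determiner.
Verifying each rule — rule 1 satisfied; rule 2 satisfied; rule 3 satisfied; rule 4 satisfied; rule 5 satisfied.

determiner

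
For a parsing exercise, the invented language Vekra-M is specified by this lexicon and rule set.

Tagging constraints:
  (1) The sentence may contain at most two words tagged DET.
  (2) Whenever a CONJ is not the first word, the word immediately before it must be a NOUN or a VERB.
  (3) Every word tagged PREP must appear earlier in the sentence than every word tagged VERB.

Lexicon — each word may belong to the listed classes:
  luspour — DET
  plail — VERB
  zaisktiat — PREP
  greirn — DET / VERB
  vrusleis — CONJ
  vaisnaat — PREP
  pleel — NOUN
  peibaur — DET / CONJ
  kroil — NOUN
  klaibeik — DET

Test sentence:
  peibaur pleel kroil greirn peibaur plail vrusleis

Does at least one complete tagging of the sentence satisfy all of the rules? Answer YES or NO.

YES

Candidates per position — 1:peibaur {DET,CONJ}; 2:pleel {NOUN}; 3:kroil {NOUN}; 4:greirn {DET,VERB}; 5:peibaur {DET,CONJ}; 6:plail {VERB}; 7:vrusleis {CONJ}.
One satisfying assignment: CONJ NOUN NOUN VERB CONJ VERB CONJ.
Rule-by-rule: rule 1 satisfied; rule 2 satisfied; rule 3 satisfied.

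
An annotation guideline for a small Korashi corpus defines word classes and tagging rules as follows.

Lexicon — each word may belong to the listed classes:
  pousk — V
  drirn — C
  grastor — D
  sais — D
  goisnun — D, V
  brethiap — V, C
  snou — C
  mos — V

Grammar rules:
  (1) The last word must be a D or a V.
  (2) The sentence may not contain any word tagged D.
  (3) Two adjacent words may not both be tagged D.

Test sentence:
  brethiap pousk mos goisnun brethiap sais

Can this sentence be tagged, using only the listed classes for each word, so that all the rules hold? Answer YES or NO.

NO

Candidates per position — 1:brethiap {V,C}; 2:pousk {V}; 3:mos {V}; 4:goisnun {D,V}; 5:brethiap {V,C}; 6:sais {D}.
Rule 2 cannot be satisfied by any choice of tags from the lexicon.
So there is no consistent tagging.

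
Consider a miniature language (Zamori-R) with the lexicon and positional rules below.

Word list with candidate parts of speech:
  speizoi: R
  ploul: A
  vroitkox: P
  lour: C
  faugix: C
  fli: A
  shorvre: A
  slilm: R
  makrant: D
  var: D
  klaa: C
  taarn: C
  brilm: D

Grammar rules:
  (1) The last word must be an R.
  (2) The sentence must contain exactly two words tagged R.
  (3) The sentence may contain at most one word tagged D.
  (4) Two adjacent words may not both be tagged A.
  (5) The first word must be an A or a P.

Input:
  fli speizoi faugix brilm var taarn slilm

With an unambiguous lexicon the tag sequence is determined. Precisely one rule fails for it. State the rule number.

3

Fixed tagging: A R C D D C R.
Rule check: R1 holds, R2 holds, R3 violated, R4 holds, R5 holds.
Only rule 3 fails.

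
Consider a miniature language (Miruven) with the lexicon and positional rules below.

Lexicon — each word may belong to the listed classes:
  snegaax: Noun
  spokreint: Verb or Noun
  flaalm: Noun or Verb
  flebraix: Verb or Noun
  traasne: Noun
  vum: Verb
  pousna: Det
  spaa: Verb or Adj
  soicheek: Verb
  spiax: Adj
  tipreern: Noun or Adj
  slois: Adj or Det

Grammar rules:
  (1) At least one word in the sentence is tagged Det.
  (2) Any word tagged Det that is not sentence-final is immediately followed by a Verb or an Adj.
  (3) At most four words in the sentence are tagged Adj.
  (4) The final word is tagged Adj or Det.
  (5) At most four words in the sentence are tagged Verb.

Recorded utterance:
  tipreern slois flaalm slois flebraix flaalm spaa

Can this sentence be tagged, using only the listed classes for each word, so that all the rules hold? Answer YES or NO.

YES

Candidates per position — 1:tipreern {Noun,Adj}; 2:slois {Adj,Det}; 3:flaalm {Noun,Verb}; 4:slois {Adj,Det}; 5:flebraix {Verb,Noun}; 6:flaalm {Noun,Verb}; 7:spaa {Verb,Adj}.
One satisfying assignment: Adj Adj Verb Det Verb Noun Adj.
Check: rule 1 ok; rule 2 ok; rule 3 ok; rule 4 ok; rule 5 ok.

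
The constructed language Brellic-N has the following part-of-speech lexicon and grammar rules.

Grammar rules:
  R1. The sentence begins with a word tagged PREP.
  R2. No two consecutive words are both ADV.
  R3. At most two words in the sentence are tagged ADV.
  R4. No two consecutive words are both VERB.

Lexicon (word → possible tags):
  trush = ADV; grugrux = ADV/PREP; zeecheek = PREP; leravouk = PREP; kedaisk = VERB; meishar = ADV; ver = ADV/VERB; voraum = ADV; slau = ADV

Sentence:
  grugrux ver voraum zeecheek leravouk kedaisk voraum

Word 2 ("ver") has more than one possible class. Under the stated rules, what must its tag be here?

Candidates per position — 1:grugrux {ADV,PREP}; 2:ver {ADV,VERB}; 3:voraum {ADV}; 4:zeecheek {PREP}; 5:leravouk {PREP}; 6:kedaisk {VERB}; 7:voraum {ADV}.
Position 1: tagging it ADV would leave rule 1 unsatisfiable, so it must be PREP.
Position 2: tagging it ADV would leave rule 2 unsatisfiable, so it must be VERB.
So the tagging must be: PREP VERB ADV PREP PREP VERB ADV.
Check: rule 1 ✓; rule 2 ✓; rule 3 ✓; rule 4 ✓.

VERB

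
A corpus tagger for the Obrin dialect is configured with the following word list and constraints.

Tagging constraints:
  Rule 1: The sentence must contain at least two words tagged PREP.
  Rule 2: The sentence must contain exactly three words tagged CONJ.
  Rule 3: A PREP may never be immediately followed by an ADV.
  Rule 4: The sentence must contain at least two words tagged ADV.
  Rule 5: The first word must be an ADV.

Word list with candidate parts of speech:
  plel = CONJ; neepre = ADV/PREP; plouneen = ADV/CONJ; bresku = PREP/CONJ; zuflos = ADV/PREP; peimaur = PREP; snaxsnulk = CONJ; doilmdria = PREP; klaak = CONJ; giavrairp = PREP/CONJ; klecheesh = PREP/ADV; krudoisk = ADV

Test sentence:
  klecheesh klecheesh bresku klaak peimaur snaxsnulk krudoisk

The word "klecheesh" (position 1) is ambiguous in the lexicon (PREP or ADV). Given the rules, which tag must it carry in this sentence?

ADV

Candidates per position — 1:klecheesh {PREP,ADV}; 2:klecheesh {PREP,ADV}; 3:bresku {PREP,CONJ}; 4:klaak {CONJ}; 5:peimaur {PREP}; 6:snaxsnulk {CONJ}; 7:krudoisk {ADV}.
At position 1, choosing PREP makes rule 5 impossible to satisfy; hence ADV.
At position 3, choosing PREP makes rule 2 impossible to satisfy; hence CONJ.
At position 2, choosing ADV makes rule 1 impossible to satisfy; hence PREP.
The unique satisfying tagging is: ADV PREP CONJ CONJ PREP CONJ ADV.
Rule-by-rule: rule 1 holds; rule 2 holds; rule 3 holds; rule 4 holds; rule 5 holds.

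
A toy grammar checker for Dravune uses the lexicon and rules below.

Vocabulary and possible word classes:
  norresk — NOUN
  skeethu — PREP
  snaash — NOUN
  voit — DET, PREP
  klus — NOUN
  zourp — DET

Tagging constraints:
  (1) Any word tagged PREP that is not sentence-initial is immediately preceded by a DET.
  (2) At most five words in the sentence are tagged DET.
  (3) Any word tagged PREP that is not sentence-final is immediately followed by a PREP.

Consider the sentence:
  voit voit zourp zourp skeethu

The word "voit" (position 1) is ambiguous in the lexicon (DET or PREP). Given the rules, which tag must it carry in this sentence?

DET

Candidates per position — 1:voit {DET,PREP}; 2:voit {DET,PREP}; 3:zourp {DET}; 4:zourp {DET}; 5:skeethu {PREP}.
At position 1, choosing PREP makes rule 3 impossible to satisfy; hence DET.
At position 2, choosing PREP makes rule 3 impossible to satisfy; hence DET.
The unique satisfying tagging is: DET DET DET DET PREP.
Check: rule 1 holds; rule 2 holds; rule 3 holds.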